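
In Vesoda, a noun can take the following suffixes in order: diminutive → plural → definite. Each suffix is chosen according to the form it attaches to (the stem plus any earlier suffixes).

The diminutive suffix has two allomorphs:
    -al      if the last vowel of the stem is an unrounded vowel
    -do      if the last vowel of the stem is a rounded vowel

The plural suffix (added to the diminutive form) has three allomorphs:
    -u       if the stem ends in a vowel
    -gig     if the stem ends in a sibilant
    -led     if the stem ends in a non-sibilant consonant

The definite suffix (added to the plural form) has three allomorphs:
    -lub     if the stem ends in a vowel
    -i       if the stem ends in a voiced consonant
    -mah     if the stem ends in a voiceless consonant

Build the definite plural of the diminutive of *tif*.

tifalledi

The last vowel of *tif* is /i/, which is an unrounded vowel, so the diminutive suffix is -al, giving *tifal*.
The diminutive form *tifal* — final sound /l/ (a non-sibilant consonant) → -led → *tifalled*.
The plural form *tifalled* — final sound /d/ (a voiced consonant) → -i → *tifalledi*.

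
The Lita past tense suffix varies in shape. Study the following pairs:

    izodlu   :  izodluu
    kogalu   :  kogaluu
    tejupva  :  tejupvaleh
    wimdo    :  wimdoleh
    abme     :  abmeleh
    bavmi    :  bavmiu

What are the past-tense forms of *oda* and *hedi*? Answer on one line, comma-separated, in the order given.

odaleh, hediu

The suffix is conditioned by the last vowel: -u when the last vowel of the stem is a high vowel (*izodlu*, *kogalu*, *bavmi*); -leh when the last vowel of the stem is a non-high vowel (*tejupva*, *wimdo*, *abme*).
The last vowel of *oda* is /a/, which is a non-high vowel, so the suffix is -leh, giving *odaleh*.
*hedi*: last vowel = /i/, a high vowel → -u → *hediu*.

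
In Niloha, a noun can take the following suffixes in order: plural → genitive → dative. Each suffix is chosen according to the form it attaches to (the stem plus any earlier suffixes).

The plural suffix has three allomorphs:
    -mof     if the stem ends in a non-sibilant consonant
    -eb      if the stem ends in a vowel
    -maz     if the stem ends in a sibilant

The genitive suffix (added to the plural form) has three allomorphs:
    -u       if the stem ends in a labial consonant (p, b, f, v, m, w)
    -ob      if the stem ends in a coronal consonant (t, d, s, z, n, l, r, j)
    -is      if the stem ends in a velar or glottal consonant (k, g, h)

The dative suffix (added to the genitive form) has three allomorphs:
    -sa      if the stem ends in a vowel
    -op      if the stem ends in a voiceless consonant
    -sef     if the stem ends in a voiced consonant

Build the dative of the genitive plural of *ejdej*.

ejdejmofusa

The final sound of *ejdej* is /j/, which is a non-sibilant consonant, so the plural suffix is -mof, giving *ejdejmof*.
The plural form *ejdejmof* — final consonant /f/ (labial) → -u → *ejdejmofu*.
Since the final sound of the genitive form *ejdejmofu* is /u/ (a vowel), it takes -sa, giving *ejdejmofusa*.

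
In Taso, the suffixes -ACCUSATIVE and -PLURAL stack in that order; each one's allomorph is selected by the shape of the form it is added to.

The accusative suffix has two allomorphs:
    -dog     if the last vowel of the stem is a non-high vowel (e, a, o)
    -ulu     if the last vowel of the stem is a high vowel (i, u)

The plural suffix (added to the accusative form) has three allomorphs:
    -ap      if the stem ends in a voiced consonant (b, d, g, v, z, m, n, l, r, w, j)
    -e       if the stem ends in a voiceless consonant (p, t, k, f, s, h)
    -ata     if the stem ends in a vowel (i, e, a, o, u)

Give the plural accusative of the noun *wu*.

wuuluata

*wu*: last vowel = /u/, a high vowel → -ulu → *wuulu*.
The final sound of the accusative form *wuulu* is /u/, which is a vowel, so the plural suffix is -ata, giving *wuuluata*.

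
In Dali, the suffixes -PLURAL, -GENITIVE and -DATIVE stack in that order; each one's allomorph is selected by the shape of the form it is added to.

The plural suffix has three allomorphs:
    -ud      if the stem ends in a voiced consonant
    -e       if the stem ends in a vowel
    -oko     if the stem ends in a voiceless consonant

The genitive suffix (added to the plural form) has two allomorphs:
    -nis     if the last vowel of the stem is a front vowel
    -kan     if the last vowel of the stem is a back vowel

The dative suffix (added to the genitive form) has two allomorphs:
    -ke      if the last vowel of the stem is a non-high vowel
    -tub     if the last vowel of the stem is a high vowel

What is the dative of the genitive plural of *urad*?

*urad*: final sound = /d/, a voiced consonant → -ud → *uradud*.
The last vowel of the plural form *uradud* is /u/, which is a back vowel, so the genitive suffix is -kan, giving *uradudkan*.
Since the last vowel of the genitive form *uradudkan* is /a/ (a non-high vowel), it takes -ke, giving *uradudkanke*.

uradudkanke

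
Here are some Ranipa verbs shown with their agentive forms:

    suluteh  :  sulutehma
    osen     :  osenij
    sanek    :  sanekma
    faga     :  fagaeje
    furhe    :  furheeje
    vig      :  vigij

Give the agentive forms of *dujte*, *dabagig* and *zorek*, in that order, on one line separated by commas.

dujteeje, dabagigij, zorekma

The alternation tracks the final sound of the stem — -ma when the stem ends in a voiceless consonant (*suluteh*, *sanek*); -ij when the stem ends in a voiced consonant (*osen*, *vig*); -eje when the stem ends in a vowel (*faga*, *furhe*).
*dujte* — final sound /e/ (a vowel) → -eje → *dujteeje*.
*dabagig* — final sound /g/ (a voiced consonant) → -ij → *dabagigij*.
Since the final sound of *zorek* is /k/ (a voiceless consonant), it takes -ma, giving *zorekma*.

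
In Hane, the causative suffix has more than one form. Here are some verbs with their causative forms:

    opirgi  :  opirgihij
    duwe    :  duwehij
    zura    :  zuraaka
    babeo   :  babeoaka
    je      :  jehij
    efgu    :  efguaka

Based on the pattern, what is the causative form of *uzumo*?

Looking at the last vowel of each stem: -hij when the last vowel of the stem is a front vowel (*opirgi*, *duwe*, *je*); -aka when the last vowel of the stem is a back vowel (*zura*, *babeo*, *efgu*).
*uzumo*: last vowel = /o/, a back vowel → -aka → *uzumoaka*.

uzumoaka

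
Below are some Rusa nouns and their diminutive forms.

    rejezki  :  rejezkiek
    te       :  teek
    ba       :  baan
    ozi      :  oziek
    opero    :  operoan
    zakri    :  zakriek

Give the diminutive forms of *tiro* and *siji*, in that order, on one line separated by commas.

The alternation tracks the last vowel of the stem — -ek when the last vowel of the stem is a front vowel (*rejezki*, *te*, *ozi*, *zakri*); -an when the last vowel of the stem is a back vowel (*ba*, *opero*).
Since the last vowel of *tiro* is /o/ (a back vowel), it takes -an, giving *tiroan*.
Since the last vowel of *siji* is /i/ (a front vowel), it takes -ek, giving *sijiek*.

tiroan, sijiek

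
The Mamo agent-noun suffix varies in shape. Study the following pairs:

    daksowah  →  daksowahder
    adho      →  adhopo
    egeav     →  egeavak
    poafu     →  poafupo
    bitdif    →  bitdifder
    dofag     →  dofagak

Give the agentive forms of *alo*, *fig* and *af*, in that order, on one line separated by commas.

Looking at the final sound of each stem: -der when the stem ends in a voiceless consonant (*daksowah*, *bitdif*); -ak when the stem ends in a voiced consonant (*egeav*, *dofag*); -po when the stem ends in a vowel (*adho*, *poafu*).
The final sound of *alo* is /o/, which is a vowel, so the suffix is -po, giving *alopo*.
The final sound of *fig* is /g/, which is a voiced consonant, so the suffix is -ak, giving *figak*.
The final sound of *af* is /f/, which is a voiceless consonant, so the suffix is -der, giving *afder*.

alopo, figak, afder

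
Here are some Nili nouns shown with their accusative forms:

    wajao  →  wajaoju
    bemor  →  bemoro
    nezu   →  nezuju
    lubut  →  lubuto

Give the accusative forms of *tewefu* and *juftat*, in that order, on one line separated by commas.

tewefuju, juftato

The pattern is consonant vs. vowel: -o when the stem ends in a consonant (*bemor*, *lubut*); -ju when the stem ends in a vowel (*wajao*, *nezu*).
The final sound of *tewefu* is /u/, which is a vowel, so the suffix is -ju, giving *tewefuju*.
The final sound of *juftat* is /t/, which is a consonant, so the suffix is -o, giving *juftato*.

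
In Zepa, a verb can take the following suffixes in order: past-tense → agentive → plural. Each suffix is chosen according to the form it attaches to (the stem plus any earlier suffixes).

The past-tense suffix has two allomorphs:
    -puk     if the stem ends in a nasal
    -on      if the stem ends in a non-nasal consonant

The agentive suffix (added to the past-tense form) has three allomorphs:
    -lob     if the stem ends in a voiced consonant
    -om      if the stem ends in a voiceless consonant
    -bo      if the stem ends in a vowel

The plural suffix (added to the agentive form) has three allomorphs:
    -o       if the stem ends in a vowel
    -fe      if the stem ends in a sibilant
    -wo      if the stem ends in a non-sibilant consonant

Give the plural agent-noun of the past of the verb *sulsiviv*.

sulsivivonlobwo

Since the final consonant of *sulsiviv* is /v/ (non-nasal), it takes -on, giving *sulsivivon*.
The final sound of the past-tense form *sulsivivon* is /n/, which is a voiced consonant, so the agentive suffix is -lob, giving *sulsivivonlob*.
Since the final sound of the agentive form *sulsivivonlob* is /b/ (a non-sibilant consonant), it takes -wo, giving *sulsivivonlobwo*.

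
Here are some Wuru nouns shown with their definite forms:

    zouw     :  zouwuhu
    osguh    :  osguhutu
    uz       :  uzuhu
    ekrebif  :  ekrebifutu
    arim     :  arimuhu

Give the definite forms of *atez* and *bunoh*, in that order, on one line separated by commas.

atezuhu, bunohutu

The alternation tracks the final consonant of the stem — -utu when the stem ends in a voiceless consonant (*osguh*, *ekrebif*); -uhu when the stem ends in a voiced consonant (*zouw*, *uz*, *arim*).
Since the final consonant of *atez* is /z/ (voiced), it takes -uhu, giving *atezuhu*.
The final consonant of *bunoh* is /h/, which is voiceless, so the suffix is -utu, giving *bunohutu*.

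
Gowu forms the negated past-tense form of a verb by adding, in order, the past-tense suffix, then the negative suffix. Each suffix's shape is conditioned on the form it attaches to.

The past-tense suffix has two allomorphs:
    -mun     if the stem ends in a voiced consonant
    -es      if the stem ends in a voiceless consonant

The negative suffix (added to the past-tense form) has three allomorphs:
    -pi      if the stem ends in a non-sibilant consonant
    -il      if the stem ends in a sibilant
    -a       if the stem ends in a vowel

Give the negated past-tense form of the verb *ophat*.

The final consonant of *ophat* is /t/, which is voiceless, so the past-tense suffix is -es, giving *ophates*.
The final sound of the past-tense form *ophates* is /s/, which is a sibilant, so the negative suffix is -il, giving *ophatesil*.

ophatesil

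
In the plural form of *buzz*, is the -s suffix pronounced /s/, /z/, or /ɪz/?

The stem *buzz* ends in a sibilant (/s, z, ʃ, ʒ, tʃ, dʒ/).
The plural suffix surfaces as /ɪz/ after sibilants, /s/ after other voiceless consonants, and /z/ after other voiced sounds.
So the plural -s on *buzz* is pronounced /ɪz/.

/ɪz/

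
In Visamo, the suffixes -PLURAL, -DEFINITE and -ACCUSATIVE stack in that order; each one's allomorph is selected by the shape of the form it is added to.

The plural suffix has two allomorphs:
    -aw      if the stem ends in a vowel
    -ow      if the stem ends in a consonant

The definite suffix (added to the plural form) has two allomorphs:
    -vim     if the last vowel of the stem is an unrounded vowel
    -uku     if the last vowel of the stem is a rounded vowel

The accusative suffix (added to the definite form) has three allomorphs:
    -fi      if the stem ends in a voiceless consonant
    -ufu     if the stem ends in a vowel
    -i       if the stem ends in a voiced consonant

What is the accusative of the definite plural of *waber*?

The final sound of *waber* is /r/, which is a consonant, so the plural suffix is -ow, giving *waberow*.
The last vowel of the plural form *waberow* is /o/, which is a rounded vowel, so the definite suffix is -uku, giving *waberowuku*.
The definite form *waberowuku* — final sound /u/ (a vowel) → -ufu → *waberowukuufu*.

waberowukuufu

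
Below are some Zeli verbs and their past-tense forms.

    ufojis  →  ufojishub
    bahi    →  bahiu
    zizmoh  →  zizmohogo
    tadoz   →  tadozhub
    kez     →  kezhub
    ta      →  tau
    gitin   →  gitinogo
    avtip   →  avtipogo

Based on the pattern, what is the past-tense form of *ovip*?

The alternation tracks the final sound of the stem — -hub when the stem ends in a sibilant (*ufojis*, *tadoz*, *kez*); -ogo when the stem ends in a non-sibilant consonant (*zizmoh*, *gitin*, *avtip*); -u when the stem ends in a vowel (*bahi*, *ta*).
*ovip*: final sound = /p/, a non-sibilant consonant → -ogo → *ovipogo*.

ovipogo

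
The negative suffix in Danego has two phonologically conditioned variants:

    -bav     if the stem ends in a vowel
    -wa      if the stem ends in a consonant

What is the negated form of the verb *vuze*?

vuzebav

*vuze* — final sound /e/ (a vowel) → -bav → *vuzebav*.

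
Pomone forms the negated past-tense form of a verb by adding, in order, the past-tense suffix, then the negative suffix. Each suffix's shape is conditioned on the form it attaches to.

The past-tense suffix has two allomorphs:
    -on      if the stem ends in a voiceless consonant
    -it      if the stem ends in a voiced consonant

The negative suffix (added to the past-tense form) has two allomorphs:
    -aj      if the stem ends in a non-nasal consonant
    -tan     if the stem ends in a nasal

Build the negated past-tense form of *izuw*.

The final consonant of *izuw* is /w/, which is voiced, so the past-tense suffix is -it, giving *izuwit*.
Since the final consonant of the past-tense form *izuwit* is /t/ (non-nasal), it takes -aj, giving *izuwitaj*.

izuwitaj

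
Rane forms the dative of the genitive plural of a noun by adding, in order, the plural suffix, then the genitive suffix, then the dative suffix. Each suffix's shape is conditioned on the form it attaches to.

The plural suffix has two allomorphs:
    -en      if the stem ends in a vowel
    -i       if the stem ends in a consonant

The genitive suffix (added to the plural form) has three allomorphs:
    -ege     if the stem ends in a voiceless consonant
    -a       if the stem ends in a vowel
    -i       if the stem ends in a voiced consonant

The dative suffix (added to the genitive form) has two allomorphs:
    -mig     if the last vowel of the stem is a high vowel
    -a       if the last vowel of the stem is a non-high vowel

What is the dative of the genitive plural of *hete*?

heteenimig

*hete* — final sound /e/ (a vowel) → -en → *heteen*.
The plural form *heteen*: final sound = /n/, a voiced consonant → -i → *heteeni*.
Since the last vowel of the genitive form *heteeni* is /i/ (a high vowel), it takes -mig, giving *heteenimig*.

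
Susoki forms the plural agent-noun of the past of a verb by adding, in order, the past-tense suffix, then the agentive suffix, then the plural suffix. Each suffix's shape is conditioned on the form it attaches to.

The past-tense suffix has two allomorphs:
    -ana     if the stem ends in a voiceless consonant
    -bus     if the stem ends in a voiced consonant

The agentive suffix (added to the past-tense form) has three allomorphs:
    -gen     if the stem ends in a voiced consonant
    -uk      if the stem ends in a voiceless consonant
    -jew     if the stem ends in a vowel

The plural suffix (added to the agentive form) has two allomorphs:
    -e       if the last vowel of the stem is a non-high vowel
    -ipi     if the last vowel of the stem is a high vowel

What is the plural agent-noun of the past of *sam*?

sambusukipi

*sam* — final consonant /m/ (voiced) → -bus → *sambus*.
The past-tense form *sambus* — final sound /s/ (a voiceless consonant) → -uk → *sambusuk*.
The agentive form *sambusuk* — last vowel /u/ (a high vowel) → -ipi → *sambusukipi*.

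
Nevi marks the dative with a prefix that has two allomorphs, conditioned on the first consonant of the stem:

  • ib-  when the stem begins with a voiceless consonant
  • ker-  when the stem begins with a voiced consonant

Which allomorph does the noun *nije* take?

The first consonant of *nije* is /n/, which is voiced, so the prefix is ker-.

ker-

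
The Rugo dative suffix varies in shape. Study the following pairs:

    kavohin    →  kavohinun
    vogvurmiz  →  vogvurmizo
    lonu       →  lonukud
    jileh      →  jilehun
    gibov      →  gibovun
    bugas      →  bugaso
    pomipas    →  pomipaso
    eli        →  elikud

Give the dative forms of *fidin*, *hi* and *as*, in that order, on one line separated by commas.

fidinun, hikud, aso

Looking at the final sound of each stem: -o when the stem ends in a sibilant (*vogvurmiz*, *bugas*, *pomipas*); -un when the stem ends in a non-sibilant consonant (*kavohin*, *jileh*, *gibov*); -kud when the stem ends in a vowel (*lonu*, *eli*).
Since the final sound of *fidin* is /n/ (a non-sibilant consonant), it takes -un, giving *fidinun*.
*hi*: final sound = /i/, a vowel → -kud → *hikud*.
*as* — final sound /s/ (a sibilant) → -o → *aso*.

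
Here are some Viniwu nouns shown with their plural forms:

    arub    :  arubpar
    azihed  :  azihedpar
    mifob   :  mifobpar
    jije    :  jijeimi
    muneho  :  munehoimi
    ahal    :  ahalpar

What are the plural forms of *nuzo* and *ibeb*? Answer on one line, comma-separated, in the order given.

nuzoimi, ibebpar

The suffix is conditioned by the final sound: -par when the stem ends in a consonant (*arub*, *azihed*, *mifob*, *ahal*); -imi when the stem ends in a vowel (*jije*, *muneho*).
The final sound of *nuzo* is /o/, which is a vowel, so the suffix is -imi, giving *nuzoimi*.
*ibeb*: final sound = /b/, a consonant → -par → *ibebpar*.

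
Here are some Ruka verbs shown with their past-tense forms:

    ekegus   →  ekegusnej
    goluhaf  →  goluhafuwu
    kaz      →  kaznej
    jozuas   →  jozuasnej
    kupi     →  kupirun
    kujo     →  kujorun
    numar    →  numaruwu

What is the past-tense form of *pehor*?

pehoruwu

The pattern is sibilance of the final sound: -nej when the stem ends in a sibilant (*ekegus*, *kaz*, *jozuas*); -uwu when the stem ends in a non-sibilant consonant (*goluhaf*, *numar*); -run when the stem ends in a vowel (*kupi*, *kujo*).
The final sound of *pehor* is /r/, which is a non-sibilant consonant, so the suffix is -uwu, giving *pehoruwu*.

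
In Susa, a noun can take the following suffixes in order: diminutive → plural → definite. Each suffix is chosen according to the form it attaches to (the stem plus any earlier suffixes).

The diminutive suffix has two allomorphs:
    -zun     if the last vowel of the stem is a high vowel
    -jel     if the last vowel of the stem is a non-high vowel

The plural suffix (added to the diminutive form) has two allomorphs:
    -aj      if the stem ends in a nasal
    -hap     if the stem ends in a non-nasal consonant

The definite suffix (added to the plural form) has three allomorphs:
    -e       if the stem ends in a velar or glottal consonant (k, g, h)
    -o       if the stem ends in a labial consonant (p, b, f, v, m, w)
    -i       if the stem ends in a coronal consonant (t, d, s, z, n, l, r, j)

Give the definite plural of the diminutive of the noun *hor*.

horjelhapo

*hor* — last vowel /o/ (a non-high vowel) → -jel → *horjel*.
The diminutive form *horjel* — final consonant /l/ (non-nasal) → -hap → *horjelhap*.
The plural form *horjelhap*: final consonant = /p/, labial → -o → *horjelhapo*.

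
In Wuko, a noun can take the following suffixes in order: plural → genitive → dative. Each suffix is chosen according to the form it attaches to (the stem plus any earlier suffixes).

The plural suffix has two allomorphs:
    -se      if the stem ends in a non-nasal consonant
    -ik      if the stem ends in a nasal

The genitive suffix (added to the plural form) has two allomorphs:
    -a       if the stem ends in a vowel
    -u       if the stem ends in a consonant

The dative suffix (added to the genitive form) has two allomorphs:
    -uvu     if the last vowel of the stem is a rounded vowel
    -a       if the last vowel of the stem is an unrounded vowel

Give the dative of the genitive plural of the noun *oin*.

oinikuuvu

Since the final consonant of *oin* is /n/ (a nasal), it takes -ik, giving *oinik*.
The final sound of the plural form *oinik* is /k/, which is a consonant, so the genitive suffix is -u, giving *oiniku*.
The genitive form *oiniku* — last vowel /u/ (a rounded vowel) → -uvu → *oinikuuvu*.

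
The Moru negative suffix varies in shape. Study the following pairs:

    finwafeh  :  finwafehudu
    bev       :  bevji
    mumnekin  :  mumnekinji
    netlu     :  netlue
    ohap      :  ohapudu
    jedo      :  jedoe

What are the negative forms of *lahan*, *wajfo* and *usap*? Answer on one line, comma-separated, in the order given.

The suffix is conditioned by the final sound: -udu when the stem ends in a voiceless consonant (*finwafeh*, *ohap*); -ji when the stem ends in a voiced consonant (*bev*, *mumnekin*); -e when the stem ends in a vowel (*netlu*, *jedo*).
The final sound of *lahan* is /n/, which is a voiced consonant, so the suffix is -ji, giving *lahanji*.
The final sound of *wajfo* is /o/, which is a vowel, so the suffix is -e, giving *wajfoe*.
The final sound of *usap* is /p/, which is a voiceless consonant, so the suffix is -udu, giving *usapudu*.

lahanji, wajfoe, usapudu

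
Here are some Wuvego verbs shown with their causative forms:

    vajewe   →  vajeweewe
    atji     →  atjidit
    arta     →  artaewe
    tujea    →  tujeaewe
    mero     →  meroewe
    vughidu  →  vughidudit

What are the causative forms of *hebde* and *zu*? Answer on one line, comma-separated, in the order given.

The pattern is height harmony: -dit when the last vowel of the stem is a high vowel (*atji*, *vughidu*); -ewe when the last vowel of the stem is a non-high vowel (*vajewe*, *arta*, *tujea*, *mero*).
The last vowel of *hebde* is /e/, which is a non-high vowel, so the suffix is -ewe, giving *hebdeewe*.
The last vowel of *zu* is /u/, which is a high vowel, so the suffix is -dit, giving *zudit*.

hebdeewe, zudit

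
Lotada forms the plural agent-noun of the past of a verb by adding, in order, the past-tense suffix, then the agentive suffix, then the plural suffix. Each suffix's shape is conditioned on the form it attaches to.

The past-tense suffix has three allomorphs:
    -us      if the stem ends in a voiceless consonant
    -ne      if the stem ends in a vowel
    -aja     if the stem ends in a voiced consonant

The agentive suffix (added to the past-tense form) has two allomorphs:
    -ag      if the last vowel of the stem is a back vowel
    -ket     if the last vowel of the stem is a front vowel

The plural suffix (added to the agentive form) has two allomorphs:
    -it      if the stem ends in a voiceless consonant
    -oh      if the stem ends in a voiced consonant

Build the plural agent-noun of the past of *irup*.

The final sound of *irup* is /p/, which is a voiceless consonant, so the past-tense suffix is -us, giving *irupus*.
The past-tense form *irupus* — last vowel /u/ (a back vowel) → -ag → *irupusag*.
The agentive form *irupusag*: final consonant = /g/, voiced → -oh → *irupusagoh*.

irupusagoh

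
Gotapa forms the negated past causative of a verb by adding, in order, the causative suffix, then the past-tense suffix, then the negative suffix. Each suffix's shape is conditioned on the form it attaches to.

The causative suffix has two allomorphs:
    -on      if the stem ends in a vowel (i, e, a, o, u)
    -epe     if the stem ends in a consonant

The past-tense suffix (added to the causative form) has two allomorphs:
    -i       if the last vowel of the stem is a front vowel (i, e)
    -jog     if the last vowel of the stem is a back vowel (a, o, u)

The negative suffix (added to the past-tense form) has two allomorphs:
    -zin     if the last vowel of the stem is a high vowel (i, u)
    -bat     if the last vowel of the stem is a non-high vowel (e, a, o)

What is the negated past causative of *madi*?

madionjogbat

*madi*: final sound = /i/, a vowel → -on → *madion*.
Since the last vowel of the causative form *madion* is /o/ (a back vowel), it takes -jog, giving *madionjog*.
Since the last vowel of the past-tense form *madionjog* is /o/ (a non-high vowel), it takes -bat, giving *madionjogbat*.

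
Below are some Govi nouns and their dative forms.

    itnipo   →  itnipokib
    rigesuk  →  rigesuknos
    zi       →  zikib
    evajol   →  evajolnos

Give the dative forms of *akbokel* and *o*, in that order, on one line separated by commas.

akbokelnos, okib

The alternation tracks the final sound of the stem — -nos when the stem ends in a consonant (*rigesuk*, *evajol*); -kib when the stem ends in a vowel (*itnipo*, *zi*).
*akbokel*: final sound = /l/, a consonant → -nos → *akbokelnos*.
Since the final sound of *o* is /o/ (a vowel), it takes -kib, giving *okib*.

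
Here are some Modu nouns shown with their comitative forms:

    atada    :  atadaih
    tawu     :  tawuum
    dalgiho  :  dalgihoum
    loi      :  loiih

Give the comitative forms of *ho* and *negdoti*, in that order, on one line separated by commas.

Looking at the last vowel of each stem: -um when the last vowel of the stem is a rounded vowel (*tawu*, *dalgiho*); -ih when the last vowel of the stem is an unrounded vowel (*atada*, *loi*).
Since the last vowel of *ho* is /o/ (a rounded vowel), it takes -um, giving *houm*.
*negdoti*: last vowel = /i/, an unrounded vowel → -ih → *negdotiih*.

houm, negdotiih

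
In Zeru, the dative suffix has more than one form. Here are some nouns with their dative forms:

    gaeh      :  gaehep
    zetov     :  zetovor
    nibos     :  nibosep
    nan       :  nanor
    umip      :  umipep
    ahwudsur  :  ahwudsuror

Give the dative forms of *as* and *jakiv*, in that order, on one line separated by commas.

asep, jakivor

The suffix is conditioned by the final consonant: -ep when the stem ends in a voiceless consonant (*gaeh*, *nibos*, *umip*); -or when the stem ends in a voiced consonant (*zetov*, *nan*, *ahwudsur*).
Since the final consonant of *as* is /s/ (voiceless), it takes -ep, giving *asep*.
The final consonant of *jakiv* is /v/, which is voiced, so the suffix is -or, giving *jakivor*.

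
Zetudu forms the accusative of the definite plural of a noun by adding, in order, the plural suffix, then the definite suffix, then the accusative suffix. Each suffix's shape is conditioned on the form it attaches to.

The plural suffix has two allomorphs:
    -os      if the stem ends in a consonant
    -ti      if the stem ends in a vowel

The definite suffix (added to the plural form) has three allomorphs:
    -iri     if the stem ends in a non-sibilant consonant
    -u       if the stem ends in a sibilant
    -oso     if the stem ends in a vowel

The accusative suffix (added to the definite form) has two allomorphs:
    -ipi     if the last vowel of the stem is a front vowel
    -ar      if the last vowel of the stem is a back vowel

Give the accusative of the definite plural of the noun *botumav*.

botumavosuar

The final sound of *botumav* is /v/, which is a consonant, so the plural suffix is -os, giving *botumavos*.
The plural form *botumavos* — final sound /s/ (a sibilant) → -u → *botumavosu*.
Since the last vowel of the definite form *botumavosu* is /u/ (a back vowel), it takes -ar, giving *botumavosuar*.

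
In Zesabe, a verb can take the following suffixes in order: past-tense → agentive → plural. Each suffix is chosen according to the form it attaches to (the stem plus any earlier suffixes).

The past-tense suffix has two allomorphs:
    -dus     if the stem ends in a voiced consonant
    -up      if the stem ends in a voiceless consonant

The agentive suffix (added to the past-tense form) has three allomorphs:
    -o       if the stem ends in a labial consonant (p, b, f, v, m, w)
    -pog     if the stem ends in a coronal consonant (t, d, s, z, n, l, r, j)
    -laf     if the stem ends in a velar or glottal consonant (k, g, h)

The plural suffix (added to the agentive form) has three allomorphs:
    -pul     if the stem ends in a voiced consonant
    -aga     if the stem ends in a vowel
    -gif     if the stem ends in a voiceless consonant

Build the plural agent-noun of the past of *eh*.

ehupoaga

The final consonant of *eh* is /h/, which is voiceless, so the past-tense suffix is -up, giving *ehup*.
Since the final consonant of the past-tense form *ehup* is /p/ (labial), it takes -o, giving *ehupo*.
Since the final sound of the agentive form *ehupo* is /o/ (a vowel), it takes -aga, giving *ehupoaga*.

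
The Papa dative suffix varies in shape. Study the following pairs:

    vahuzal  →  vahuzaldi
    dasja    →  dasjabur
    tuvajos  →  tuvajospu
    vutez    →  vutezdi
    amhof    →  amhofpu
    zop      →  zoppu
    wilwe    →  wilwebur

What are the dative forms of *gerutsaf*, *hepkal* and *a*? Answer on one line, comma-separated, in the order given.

gerutsafpu, hepkaldi, abur

Looking at the final sound of each stem: -pu when the stem ends in a voiceless consonant (*tuvajos*, *amhof*, *zop*); -di when the stem ends in a voiced consonant (*vahuzal*, *vutez*); -bur when the stem ends in a vowel (*dasja*, *wilwe*).
*gerutsaf*: final sound = /f/, a voiceless consonant → -pu → *gerutsafpu*.
Since the final sound of *hepkal* is /l/ (a voiced consonant), it takes -di, giving *hepkaldi*.
Since the final sound of *a* is /a/ (a vowel), it takes -bur, giving *abur*.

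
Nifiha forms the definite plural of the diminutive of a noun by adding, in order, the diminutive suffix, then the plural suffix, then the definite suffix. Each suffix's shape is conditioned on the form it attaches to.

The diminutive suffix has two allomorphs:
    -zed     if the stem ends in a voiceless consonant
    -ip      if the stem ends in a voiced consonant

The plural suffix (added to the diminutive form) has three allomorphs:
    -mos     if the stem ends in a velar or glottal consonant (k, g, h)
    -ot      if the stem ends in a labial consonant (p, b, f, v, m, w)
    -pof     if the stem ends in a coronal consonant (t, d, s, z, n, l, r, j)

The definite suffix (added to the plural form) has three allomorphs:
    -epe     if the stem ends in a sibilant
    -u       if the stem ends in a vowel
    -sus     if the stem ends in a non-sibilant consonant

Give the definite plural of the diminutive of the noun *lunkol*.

lunkolipotsus

*lunkol* — final consonant /l/ (voiced) → -ip → *lunkolip*.
Since the final consonant of the diminutive form *lunkolip* is /p/ (labial), it takes -ot, giving *lunkolipot*.
Since the final sound of the plural form *lunkolipot* is /t/ (a non-sibilant consonant), it takes -sus, giving *lunkolipotsus*.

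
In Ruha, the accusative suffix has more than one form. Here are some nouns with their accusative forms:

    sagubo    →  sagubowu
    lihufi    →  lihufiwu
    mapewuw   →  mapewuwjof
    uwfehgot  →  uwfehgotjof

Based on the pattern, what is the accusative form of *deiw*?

Looking at the final sound of each stem: -jof when the stem ends in a consonant (*mapewuw*, *uwfehgot*); -wu when the stem ends in a vowel (*sagubo*, *lihufi*).
*deiw* — final sound /w/ (a consonant) → -jof → *deiwjof*.

deiwjof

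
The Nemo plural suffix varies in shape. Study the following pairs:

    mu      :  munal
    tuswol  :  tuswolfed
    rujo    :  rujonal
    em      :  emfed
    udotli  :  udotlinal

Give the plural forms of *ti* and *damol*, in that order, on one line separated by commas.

tinal, damolfed

Looking at the final sound of each stem: -fed when the stem ends in a consonant (*tuswol*, *em*); -nal when the stem ends in a vowel (*mu*, *rujo*, *udotli*).
The final sound of *ti* is /i/, which is a vowel, so the suffix is -nal, giving *tinal*.
*damol* — final sound /l/ (a consonant) → -fed → *damolfed*.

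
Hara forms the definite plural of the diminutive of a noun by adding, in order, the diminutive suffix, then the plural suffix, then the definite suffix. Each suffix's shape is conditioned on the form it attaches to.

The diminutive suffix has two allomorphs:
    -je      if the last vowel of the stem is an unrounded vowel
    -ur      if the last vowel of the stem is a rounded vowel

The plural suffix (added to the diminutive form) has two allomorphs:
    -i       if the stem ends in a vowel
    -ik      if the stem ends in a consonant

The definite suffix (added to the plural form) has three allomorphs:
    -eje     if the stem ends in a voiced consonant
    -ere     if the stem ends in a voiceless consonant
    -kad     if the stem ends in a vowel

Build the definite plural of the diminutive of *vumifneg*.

vumifnegjeikad

*vumifneg*: last vowel = /e/, an unrounded vowel → -je → *vumifnegje*.
The diminutive form *vumifnegje*: final sound = /e/, a vowel → -i → *vumifnegjei*.
The final sound of the plural form *vumifnegjei* is /i/, which is a vowel, so the definite suffix is -kad, giving *vumifnegjeikad*.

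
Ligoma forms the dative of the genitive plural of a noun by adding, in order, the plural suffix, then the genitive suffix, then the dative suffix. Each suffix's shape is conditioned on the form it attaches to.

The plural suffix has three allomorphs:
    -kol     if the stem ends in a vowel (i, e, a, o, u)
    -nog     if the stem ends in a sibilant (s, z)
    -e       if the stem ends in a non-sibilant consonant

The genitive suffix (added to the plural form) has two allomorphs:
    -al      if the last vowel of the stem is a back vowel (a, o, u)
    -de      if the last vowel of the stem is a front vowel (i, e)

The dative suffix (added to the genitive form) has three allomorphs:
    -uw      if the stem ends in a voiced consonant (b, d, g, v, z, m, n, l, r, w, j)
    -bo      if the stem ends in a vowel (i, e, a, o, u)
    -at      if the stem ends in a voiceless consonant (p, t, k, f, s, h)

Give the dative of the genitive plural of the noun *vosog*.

*vosog*: final sound = /g/, a non-sibilant consonant → -e → *vosoge*.
The last vowel of the plural form *vosoge* is /e/, which is a front vowel, so the genitive suffix is -de, giving *vosogede*.
Since the final sound of the genitive form *vosogede* is /e/ (a vowel), it takes -bo, giving *vosogedebo*.

vosogedebo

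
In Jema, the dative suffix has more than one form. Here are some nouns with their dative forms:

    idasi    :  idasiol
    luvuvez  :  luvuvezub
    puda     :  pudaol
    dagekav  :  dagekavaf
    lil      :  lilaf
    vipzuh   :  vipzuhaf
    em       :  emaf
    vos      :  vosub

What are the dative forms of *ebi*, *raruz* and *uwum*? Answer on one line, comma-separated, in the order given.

ebiol, raruzub, uwumaf

The alternation tracks the final sound of the stem — -ub when the stem ends in a sibilant (*luvuvez*, *vos*); -af when the stem ends in a non-sibilant consonant (*dagekav*, *lil*, *vipzuh*, *em*); -ol when the stem ends in a vowel (*idasi*, *puda*).
*ebi*: final sound = /i/, a vowel → -ol → *ebiol*.
*raruz*: final sound = /z/, a sibilant → -ub → *raruzub*.
The final sound of *uwum* is /m/, which is a non-sibilant consonant, so the suffix is -af, giving *uwumaf*.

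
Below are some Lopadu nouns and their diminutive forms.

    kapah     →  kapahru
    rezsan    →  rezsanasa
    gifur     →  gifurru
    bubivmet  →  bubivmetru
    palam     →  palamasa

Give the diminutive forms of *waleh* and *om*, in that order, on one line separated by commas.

walehru, omasa

The pattern is nasality of the final consonant: -asa when the stem ends in a nasal (*rezsan*, *palam*); -ru when the stem ends in a non-nasal consonant (*kapah*, *gifur*, *bubivmet*).
*waleh* — final consonant /h/ (non-nasal) → -ru → *walehru*.
*om* — final consonant /m/ (a nasal) → -asa → *omasa*.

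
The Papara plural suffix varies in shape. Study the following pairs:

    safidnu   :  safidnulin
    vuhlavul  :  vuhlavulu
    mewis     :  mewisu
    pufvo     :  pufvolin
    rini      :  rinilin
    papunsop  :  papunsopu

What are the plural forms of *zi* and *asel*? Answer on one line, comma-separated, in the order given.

zilin, aselu

The pattern is consonant vs. vowel: -u when the stem ends in a consonant (*vuhlavul*, *mewis*, *papunsop*); -lin when the stem ends in a vowel (*safidnu*, *pufvo*, *rini*).
*zi* — final sound /i/ (a vowel) → -lin → *zilin*.
Since the final sound of *asel* is /l/ (a consonant), it takes -u, giving *aselu*.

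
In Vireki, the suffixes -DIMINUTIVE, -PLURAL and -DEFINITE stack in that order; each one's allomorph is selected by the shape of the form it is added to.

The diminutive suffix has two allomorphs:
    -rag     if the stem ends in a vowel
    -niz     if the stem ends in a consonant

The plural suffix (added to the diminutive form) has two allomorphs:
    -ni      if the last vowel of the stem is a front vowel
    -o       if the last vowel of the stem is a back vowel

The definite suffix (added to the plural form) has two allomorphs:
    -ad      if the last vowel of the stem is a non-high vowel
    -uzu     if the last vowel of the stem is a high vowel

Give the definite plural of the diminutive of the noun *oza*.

ozaragoad

*oza*: final sound = /a/, a vowel → -rag → *ozarag*.
Since the last vowel of the diminutive form *ozarag* is /a/ (a back vowel), it takes -o, giving *ozarago*.
Since the last vowel of the plural form *ozarago* is /o/ (a non-high vowel), it takes -ad, giving *ozaragoad*.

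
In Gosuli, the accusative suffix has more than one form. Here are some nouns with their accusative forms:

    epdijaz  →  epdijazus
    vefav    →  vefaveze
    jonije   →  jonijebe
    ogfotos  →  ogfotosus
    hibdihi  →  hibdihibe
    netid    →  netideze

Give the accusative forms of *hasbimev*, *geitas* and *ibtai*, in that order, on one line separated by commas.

hasbimeveze, geitasus, ibtaibe

The alternation tracks the final sound of the stem — -us when the stem ends in a sibilant (*epdijaz*, *ogfotos*); -eze when the stem ends in a non-sibilant consonant (*vefav*, *netid*); -be when the stem ends in a vowel (*jonije*, *hibdihi*).
Since the final sound of *hasbimev* is /v/ (a non-sibilant consonant), it takes -eze, giving *hasbimeveze*.
*geitas*: final sound = /s/, a sibilant → -us → *geitasus*.
The final sound of *ibtai* is /i/, which is a vowel, so the suffix is -be, giving *ibtaibe*.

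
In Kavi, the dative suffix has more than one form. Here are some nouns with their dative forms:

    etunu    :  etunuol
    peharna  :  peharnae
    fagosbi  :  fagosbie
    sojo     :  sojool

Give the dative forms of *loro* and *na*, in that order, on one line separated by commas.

The alternation tracks the last vowel of the stem — -ol when the last vowel of the stem is a rounded vowel (*etunu*, *sojo*); -e when the last vowel of the stem is an unrounded vowel (*peharna*, *fagosbi*).
Since the last vowel of *loro* is /o/ (a rounded vowel), it takes -ol, giving *lorool*.
Since the last vowel of *na* is /a/ (an unrounded vowel), it takes -e, giving *nae*.

lorool, nae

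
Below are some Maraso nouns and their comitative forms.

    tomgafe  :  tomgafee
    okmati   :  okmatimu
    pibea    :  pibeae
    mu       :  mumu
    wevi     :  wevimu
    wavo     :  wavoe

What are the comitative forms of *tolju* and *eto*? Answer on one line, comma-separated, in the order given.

toljumu, etoe

The alternation tracks the last vowel of the stem — -mu when the last vowel of the stem is a high vowel (*okmati*, *mu*, *wevi*); -e when the last vowel of the stem is a non-high vowel (*tomgafe*, *pibea*, *wavo*).
*tolju*: last vowel = /u/, a high vowel → -mu → *toljumu*.
*eto*: last vowel = /o/, a non-high vowel → -e → *etoe*.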